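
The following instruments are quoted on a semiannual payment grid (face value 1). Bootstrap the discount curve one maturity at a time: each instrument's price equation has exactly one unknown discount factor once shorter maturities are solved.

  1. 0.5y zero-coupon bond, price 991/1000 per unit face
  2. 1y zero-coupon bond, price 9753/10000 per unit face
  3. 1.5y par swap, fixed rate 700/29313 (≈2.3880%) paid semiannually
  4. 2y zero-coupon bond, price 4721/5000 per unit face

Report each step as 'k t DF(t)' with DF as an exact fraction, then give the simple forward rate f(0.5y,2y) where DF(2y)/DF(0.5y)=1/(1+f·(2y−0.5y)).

1 1/2 991/1000
2 1 9753/10000
3 3/2 193/200
4 2 4721/5000
f(0.5y,2y) = ((991/1000)/(4721/5000) − 1)/(3/2) = 156/4721 ≈ 3.3044%

step 1 [0.5y] zero: DF = P = 991/1000 ≈ 0.991000
step 2 [1y] zero: DF = P = 9753/10000 ≈ 0.975300
step 3 [1.5y] swap r/2=350/29313: DF=(1 − 350/29313·(0.991000+0.975300))/(1+350/29313) = 193/200 ≈ 0.965000
step 4 [2y] zero: DF = P = 4721/5000 ≈ 0.944200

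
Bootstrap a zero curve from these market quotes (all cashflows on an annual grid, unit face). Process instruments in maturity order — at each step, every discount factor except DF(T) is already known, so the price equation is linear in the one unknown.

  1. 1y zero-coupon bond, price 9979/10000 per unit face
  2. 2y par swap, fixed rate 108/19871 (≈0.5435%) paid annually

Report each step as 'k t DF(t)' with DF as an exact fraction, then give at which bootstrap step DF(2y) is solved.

1 1 9979/10000
2 2 2473/2500
DF(2y) is solved at step 2

step 1 [1y] zero: DF = P = 9979/10000 ≈ 0.997900
step 2 [2y] swap r/1=108/19871: DF=(1 − 108/19871·(0.997900))/(1+108/19871) = 2473/2500 ≈ 0.989200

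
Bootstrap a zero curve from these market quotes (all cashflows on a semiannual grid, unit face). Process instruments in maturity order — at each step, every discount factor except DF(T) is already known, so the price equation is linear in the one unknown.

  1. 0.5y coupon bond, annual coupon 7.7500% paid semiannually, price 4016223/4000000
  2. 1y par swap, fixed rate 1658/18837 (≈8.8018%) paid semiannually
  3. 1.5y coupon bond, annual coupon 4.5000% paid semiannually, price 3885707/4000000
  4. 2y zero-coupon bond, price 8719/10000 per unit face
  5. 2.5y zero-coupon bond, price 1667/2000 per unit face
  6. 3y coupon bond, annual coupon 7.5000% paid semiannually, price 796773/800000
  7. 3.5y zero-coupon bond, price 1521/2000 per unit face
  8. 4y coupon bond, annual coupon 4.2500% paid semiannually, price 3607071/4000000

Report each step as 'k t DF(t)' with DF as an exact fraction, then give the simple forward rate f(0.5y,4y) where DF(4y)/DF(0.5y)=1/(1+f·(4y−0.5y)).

1 1/2 4833/5000
2 1 9171/10000
3 3/2 4543/5000
4 2 8719/10000
5 5/2 1667/2000
6 3 3987/5000
7 7/2 1521/2000
8 4 757/1000
f(0.5y,4y) = ((4833/5000)/(757/1000) − 1)/(7/2) = 2096/26495 ≈ 7.9109%

step 1 [0.5y] bond c/2=31/800: DF=(4016223/4000000 − 31/800·(0))/(1+31/800) = 4833/5000 ≈ 0.966600
step 2 [1y] swap r/2=829/18837: DF=(1 − 829/18837·(0.966600))/(1+829/18837) = 9171/10000 ≈ 0.917100
step 3 [1.5y] bond c/2=9/400: DF=(3885707/4000000 − 9/400·(0.966600+0.917100))/(1+9/400) = 4543/5000 ≈ 0.908600
step 4 [2y] zero: DF = P = 8719/10000 ≈ 0.871900
step 5 [2.5y] zero: DF = P = 1667/2000 ≈ 0.833500
step 6 [3y] bond c/2=3/80: DF=(796773/800000 − 3/80·(0.966600+0.917100+0.908600+0.871900+0.833500))/(1+3/80) = 3987/5000 ≈ 0.797400
step 7 [3.5y] zero: DF = P = 1521/2000 ≈ 0.760500
step 8 [4y] bond c/2=17/800: DF=(3607071/4000000 − 17/800·(0.966600+0.917100+0.908600+0.871900+0.833500+0.797400+0.760500))/(1+17/800) = 757/1000 ≈ 0.757000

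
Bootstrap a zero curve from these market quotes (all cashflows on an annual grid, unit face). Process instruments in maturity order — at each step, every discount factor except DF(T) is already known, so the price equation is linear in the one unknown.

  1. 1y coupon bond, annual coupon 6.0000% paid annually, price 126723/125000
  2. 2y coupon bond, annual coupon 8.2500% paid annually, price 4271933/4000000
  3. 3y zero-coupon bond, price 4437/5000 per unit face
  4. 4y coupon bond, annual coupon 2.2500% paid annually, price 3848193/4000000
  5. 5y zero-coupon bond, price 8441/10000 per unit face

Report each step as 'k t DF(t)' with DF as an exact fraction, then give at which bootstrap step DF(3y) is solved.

step 1 [1y] bond c/1=3/50: DF=(126723/125000 − 3/50·(0))/(1+3/50) = 2391/2500 ≈ 0.956400
step 2 [2y] bond c/1=33/400: DF=(4271933/4000000 − 33/400·(0.956400))/(1+33/400) = 9137/10000 ≈ 0.913700
step 3 [3y] zero: DF = P = 4437/5000 ≈ 0.887400
step 4 [4y] bond c/1=9/400: DF=(3848193/4000000 − 9/400·(0.956400+0.913700+0.887400))/(1+9/400) = 4401/5000 ≈ 0.880200
step 5 [5y] zero: DF = P = 8441/10000 ≈ 0.844100

1 1 2391/2500
2 2 9137/10000
3 3 4437/5000
4 4 4401/5000
5 5 8441/10000
DF(3y) is solved at step 3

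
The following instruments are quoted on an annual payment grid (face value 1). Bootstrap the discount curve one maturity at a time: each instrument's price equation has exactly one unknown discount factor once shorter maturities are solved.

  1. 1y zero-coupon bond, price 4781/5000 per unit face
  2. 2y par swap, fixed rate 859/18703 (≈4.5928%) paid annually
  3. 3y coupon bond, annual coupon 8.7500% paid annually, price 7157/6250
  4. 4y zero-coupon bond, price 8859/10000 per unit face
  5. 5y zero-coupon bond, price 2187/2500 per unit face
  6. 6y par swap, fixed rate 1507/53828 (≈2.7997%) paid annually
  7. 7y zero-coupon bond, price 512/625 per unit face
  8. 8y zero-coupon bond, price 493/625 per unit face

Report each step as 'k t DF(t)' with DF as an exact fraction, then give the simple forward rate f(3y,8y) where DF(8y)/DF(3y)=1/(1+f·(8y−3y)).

1 1 4781/5000
2 2 9141/10000
3 3 361/400
4 4 8859/10000
5 5 2187/2500
6 6 8493/10000
7 7 512/625
8 8 493/625
f(3y,8y) = ((361/400)/(493/625) − 1)/(5) = 1137/39440 ≈ 2.8829%

step 1 [1y] zero: DF = P = 4781/5000 ≈ 0.956200
step 2 [2y] swap r/1=859/18703: DF=(1 − 859/18703·(0.956200))/(1+859/18703) = 9141/10000 ≈ 0.914100
step 3 [3y] bond c/1=7/80: DF=(7157/6250 − 7/80·(0.956200+0.914100))/(1+7/80) = 361/400 ≈ 0.902500
step 4 [4y] zero: DF = P = 8859/10000 ≈ 0.885900
step 5 [5y] zero: DF = P = 2187/2500 ≈ 0.874800
step 6 [6y] swap r/1=1507/53828: DF=(1 − 1507/53828·(0.956200+0.914100+0.902500+0.885900+0.874800))/(1+1507/53828) = 8493/10000 ≈ 0.849300
step 7 [7y] zero: DF = P = 512/625 ≈ 0.819200
step 8 [8y] zero: DF = P = 493/625 ≈ 0.788800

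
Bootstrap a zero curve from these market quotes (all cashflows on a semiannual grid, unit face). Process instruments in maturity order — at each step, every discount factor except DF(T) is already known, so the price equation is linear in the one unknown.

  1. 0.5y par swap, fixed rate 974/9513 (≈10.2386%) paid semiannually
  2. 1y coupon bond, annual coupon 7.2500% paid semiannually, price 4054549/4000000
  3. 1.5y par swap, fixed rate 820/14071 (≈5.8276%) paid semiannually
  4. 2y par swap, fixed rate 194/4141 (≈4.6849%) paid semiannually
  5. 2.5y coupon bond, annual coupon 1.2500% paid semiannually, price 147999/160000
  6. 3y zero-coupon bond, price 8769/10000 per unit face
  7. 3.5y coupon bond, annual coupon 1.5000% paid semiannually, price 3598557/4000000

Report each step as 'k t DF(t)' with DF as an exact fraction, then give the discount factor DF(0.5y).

step 1 [0.5y] swap r/2=487/9513: DF=(1 − 487/9513·(0))/(1+487/9513) = 9513/10000 ≈ 0.951300
step 2 [1y] bond c/2=29/800: DF=(4054549/4000000 − 29/800·(0.951300))/(1+29/800) = 9449/10000 ≈ 0.944900
step 3 [1.5y] swap r/2=410/14071: DF=(1 − 410/14071·(0.951300+0.944900))/(1+410/14071) = 459/500 ≈ 0.918000
step 4 [2y] swap r/2=97/4141: DF=(1 − 97/4141·(0.951300+0.944900+0.918000))/(1+97/4141) = 9127/10000 ≈ 0.912700
step 5 [2.5y] bond c/2=1/160: DF=(147999/160000 − 1/160·(0.951300+0.944900+0.918000+0.912700))/(1+1/160) = 8961/10000 ≈ 0.896100
step 6 [3y] zero: DF = P = 8769/10000 ≈ 0.876900
step 7 [3.5y] bond c/2=3/400: DF=(3598557/4000000 − 3/400·(0.951300+0.944900+0.918000+0.912700+0.896100+0.876900))/(1+3/400) = 213/250 ≈ 0.852000

1 1/2 9513/10000
2 1 9449/10000
3 3/2 459/500
4 2 9127/10000
5 5/2 8961/10000
6 3 8769/10000
7 7/2 213/250
DF(0.5y) = 9513/10000 ≈ 0.951300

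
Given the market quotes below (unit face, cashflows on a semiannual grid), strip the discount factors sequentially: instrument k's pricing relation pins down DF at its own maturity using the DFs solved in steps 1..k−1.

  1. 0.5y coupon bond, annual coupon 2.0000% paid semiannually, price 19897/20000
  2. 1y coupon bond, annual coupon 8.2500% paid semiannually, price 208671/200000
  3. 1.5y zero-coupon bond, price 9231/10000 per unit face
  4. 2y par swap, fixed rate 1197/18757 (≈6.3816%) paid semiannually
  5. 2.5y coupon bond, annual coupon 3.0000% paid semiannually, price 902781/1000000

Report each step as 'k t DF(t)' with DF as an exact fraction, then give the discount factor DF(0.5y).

1 1/2 197/200
2 1 963/1000
3 3/2 9231/10000
4 2 8803/10000
5 5/2 417/500
DF(0.5y) = 197/200 ≈ 0.985000

step 1 [0.5y] bond c/2=1/100: DF=(19897/20000 − 1/100·(0))/(1+1/100) = 197/200 ≈ 0.985000
step 2 [1y] bond c/2=33/800: DF=(208671/200000 − 33/800·(0.985000))/(1+33/800) = 963/1000 ≈ 0.963000
step 3 [1.5y] zero: DF = P = 9231/10000 ≈ 0.923100
step 4 [2y] swap r/2=1197/37514: DF=(1 − 1197/37514·(0.985000+0.963000+0.923100))/(1+1197/37514) = 8803/10000 ≈ 0.880300
step 5 [2.5y] bond c/2=3/200: DF=(902781/1000000 − 3/200·(0.985000+0.963000+0.923100+0.880300))/(1+3/200) = 417/500 ≈ 0.834000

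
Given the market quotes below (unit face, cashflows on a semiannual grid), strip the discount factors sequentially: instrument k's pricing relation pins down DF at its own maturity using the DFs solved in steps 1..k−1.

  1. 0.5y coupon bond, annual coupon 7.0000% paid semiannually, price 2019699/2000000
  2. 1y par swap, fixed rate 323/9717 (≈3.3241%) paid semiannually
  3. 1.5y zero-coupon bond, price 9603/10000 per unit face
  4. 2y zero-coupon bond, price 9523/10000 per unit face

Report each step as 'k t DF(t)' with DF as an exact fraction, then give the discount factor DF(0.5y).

1 1/2 9757/10000
2 1 9677/10000
3 3/2 9603/10000
4 2 9523/10000
DF(0.5y) = 9757/10000 ≈ 0.975700

step 1 [0.5y] bond c/2=7/200: DF=(2019699/2000000 − 7/200·(0))/(1+7/200) = 9757/10000 ≈ 0.975700
step 2 [1y] swap r/2=323/19434: DF=(1 − 323/19434·(0.975700))/(1+323/19434) = 9677/10000 ≈ 0.967700
step 3 [1.5y] zero: DF = P = 9603/10000 ≈ 0.960300
step 4 [2y] zero: DF = P = 9523/10000 ≈ 0.952300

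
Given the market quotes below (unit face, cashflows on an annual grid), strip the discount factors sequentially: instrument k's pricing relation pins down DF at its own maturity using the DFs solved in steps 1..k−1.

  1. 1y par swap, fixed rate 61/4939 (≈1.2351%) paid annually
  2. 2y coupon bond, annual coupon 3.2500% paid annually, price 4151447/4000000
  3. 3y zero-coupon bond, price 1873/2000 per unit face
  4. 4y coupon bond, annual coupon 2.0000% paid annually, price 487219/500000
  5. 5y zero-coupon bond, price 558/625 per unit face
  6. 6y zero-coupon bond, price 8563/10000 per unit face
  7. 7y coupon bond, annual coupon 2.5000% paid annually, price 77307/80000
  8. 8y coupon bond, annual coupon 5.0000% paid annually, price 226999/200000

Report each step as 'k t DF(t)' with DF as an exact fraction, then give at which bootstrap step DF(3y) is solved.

1 1 4939/5000
2 2 9741/10000
3 3 1873/2000
4 4 1797/2000
5 5 558/625
6 6 8563/10000
7 7 323/400
8 8 973/1250
DF(3y) is solved at step 3

step 1 [1y] swap r/1=61/4939: DF=(1 − 61/4939·(0))/(1+61/4939) = 4939/5000 ≈ 0.987800
step 2 [2y] bond c/1=13/400: DF=(4151447/4000000 − 13/400·(0.987800))/(1+13/400) = 9741/10000 ≈ 0.974100
step 3 [3y] zero: DF = P = 1873/2000 ≈ 0.936500
step 4 [4y] bond c/1=1/50: DF=(487219/500000 − 1/50·(0.987800+0.974100+0.936500))/(1+1/50) = 1797/2000 ≈ 0.898500
step 5 [5y] zero: DF = P = 558/625 ≈ 0.892800
step 6 [6y] zero: DF = P = 8563/10000 ≈ 0.856300
step 7 [7y] bond c/1=1/40: DF=(77307/80000 − 1/40·(0.987800+0.974100+0.936500+0.898500+0.892800+0.856300))/(1+1/40) = 323/400 ≈ 0.807500
step 8 [8y] bond c/1=1/20: DF=(226999/200000 − 1/20·(0.987800+0.974100+0.936500+0.898500+0.892800+0.856300+0.807500))/(1+1/20) = 973/1250 ≈ 0.778400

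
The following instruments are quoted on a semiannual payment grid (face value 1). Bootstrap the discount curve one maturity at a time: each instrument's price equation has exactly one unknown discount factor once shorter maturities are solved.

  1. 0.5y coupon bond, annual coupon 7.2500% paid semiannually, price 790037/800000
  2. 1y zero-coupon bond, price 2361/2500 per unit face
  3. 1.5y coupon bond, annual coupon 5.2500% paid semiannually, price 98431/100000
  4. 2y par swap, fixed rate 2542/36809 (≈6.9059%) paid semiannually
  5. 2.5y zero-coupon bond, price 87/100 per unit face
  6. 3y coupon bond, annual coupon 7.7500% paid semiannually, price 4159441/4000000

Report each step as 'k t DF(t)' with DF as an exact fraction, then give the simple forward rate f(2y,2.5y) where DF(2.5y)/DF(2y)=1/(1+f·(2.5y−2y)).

1 1/2 953/1000
2 1 2361/2500
3 3/2 4553/5000
4 2 8729/10000
5 5/2 87/100
6 3 8313/10000
f(2y,2.5y) = ((8729/10000)/(87/100) − 1)/(1/2) = 1/150 ≈ 0.6667%

step 1 [0.5y] bond c/2=29/800: DF=(790037/800000 − 29/800·(0))/(1+29/800) = 953/1000 ≈ 0.953000
step 2 [1y] zero: DF = P = 2361/2500 ≈ 0.944400
step 3 [1.5y] bond c/2=21/800: DF=(98431/100000 − 21/800·(0.953000+0.944400))/(1+21/800) = 4553/5000 ≈ 0.910600
step 4 [2y] swap r/2=1271/36809: DF=(1 − 1271/36809·(0.953000+0.944400+0.910600))/(1+1271/36809) = 8729/10000 ≈ 0.872900
step 5 [2.5y] zero: DF = P = 87/100 ≈ 0.870000
step 6 [3y] bond c/2=31/800: DF=(4159441/4000000 − 31/800·(0.953000+0.944400+0.910600+0.872900+0.870000))/(1+31/800) = 8313/10000 ≈ 0.831300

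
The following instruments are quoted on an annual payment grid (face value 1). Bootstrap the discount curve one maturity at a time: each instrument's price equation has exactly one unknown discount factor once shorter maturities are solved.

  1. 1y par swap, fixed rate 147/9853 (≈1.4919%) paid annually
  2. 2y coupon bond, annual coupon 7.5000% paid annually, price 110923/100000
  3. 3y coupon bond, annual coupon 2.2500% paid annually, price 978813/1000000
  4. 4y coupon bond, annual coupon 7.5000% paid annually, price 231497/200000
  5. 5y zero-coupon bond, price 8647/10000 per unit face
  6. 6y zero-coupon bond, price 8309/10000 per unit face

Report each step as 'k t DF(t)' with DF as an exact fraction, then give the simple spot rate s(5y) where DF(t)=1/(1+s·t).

step 1 [1y] swap r/1=147/9853: DF=(1 − 147/9853·(0))/(1+147/9853) = 9853/10000 ≈ 0.985300
step 2 [2y] bond c/1=3/40: DF=(110923/100000 − 3/40·(0.985300))/(1+3/40) = 9631/10000 ≈ 0.963100
step 3 [3y] bond c/1=9/400: DF=(978813/1000000 − 9/400·(0.985300+0.963100))/(1+9/400) = 1143/1250 ≈ 0.914400
step 4 [4y] bond c/1=3/40: DF=(231497/200000 − 3/40·(0.985300+0.963100+0.914400))/(1+3/40) = 877/1000 ≈ 0.877000
step 5 [5y] zero: DF = P = 8647/10000 ≈ 0.864700
step 6 [6y] zero: DF = P = 8309/10000 ≈ 0.830900

1 1 9853/10000
2 2 9631/10000
3 3 1143/1250
4 4 877/1000
5 5 8647/10000
6 6 8309/10000
s(5y) = (1/(8647/10000) − 1)/(5) = 1353/43235 ≈ 3.1294%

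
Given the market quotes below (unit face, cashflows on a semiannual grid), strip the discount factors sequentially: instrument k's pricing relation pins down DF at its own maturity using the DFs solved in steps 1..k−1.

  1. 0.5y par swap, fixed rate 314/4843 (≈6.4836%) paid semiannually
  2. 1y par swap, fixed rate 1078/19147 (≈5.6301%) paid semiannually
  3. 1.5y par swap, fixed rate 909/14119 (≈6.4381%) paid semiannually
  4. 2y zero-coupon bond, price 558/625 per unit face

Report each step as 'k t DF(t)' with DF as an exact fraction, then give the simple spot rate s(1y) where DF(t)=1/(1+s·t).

1 1/2 4843/5000
2 1 9461/10000
3 3/2 9091/10000
4 2 558/625
s(1y) = (1/(9461/10000) − 1)/(1) = 539/9461 ≈ 5.6971%

step 1 [0.5y] swap r/2=157/4843: DF=(1 − 157/4843·(0))/(1+157/4843) = 4843/5000 ≈ 0.968600
step 2 [1y] swap r/2=539/19147: DF=(1 − 539/19147·(0.968600))/(1+539/19147) = 9461/10000 ≈ 0.946100
step 3 [1.5y] swap r/2=909/28238: DF=(1 − 909/28238·(0.968600+0.946100))/(1+909/28238) = 9091/10000 ≈ 0.909100
step 4 [2y] zero: DF = P = 558/625 ≈ 0.892800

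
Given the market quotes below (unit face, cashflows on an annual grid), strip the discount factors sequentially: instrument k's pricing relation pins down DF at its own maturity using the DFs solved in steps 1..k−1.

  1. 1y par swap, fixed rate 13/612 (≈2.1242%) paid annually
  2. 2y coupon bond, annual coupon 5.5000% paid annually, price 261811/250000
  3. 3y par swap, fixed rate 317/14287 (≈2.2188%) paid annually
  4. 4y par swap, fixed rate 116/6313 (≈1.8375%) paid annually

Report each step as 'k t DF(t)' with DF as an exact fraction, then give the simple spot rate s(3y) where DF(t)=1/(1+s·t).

step 1 [1y] swap r/1=13/612: DF=(1 − 13/612·(0))/(1+13/612) = 612/625 ≈ 0.979200
step 2 [2y] bond c/1=11/200: DF=(261811/250000 − 11/200·(0.979200))/(1+11/200) = 1177/1250 ≈ 0.941600
step 3 [3y] swap r/1=317/14287: DF=(1 − 317/14287·(0.979200+0.941600))/(1+317/14287) = 4683/5000 ≈ 0.936600
step 4 [4y] swap r/1=116/6313: DF=(1 − 116/6313·(0.979200+0.941600+0.936600))/(1+116/6313) = 1163/1250 ≈ 0.930400

1 1 612/625
2 2 1177/1250
3 3 4683/5000
4 4 1163/1250
s(3y) = (1/(4683/5000) − 1)/(3) = 317/14049 ≈ 2.2564%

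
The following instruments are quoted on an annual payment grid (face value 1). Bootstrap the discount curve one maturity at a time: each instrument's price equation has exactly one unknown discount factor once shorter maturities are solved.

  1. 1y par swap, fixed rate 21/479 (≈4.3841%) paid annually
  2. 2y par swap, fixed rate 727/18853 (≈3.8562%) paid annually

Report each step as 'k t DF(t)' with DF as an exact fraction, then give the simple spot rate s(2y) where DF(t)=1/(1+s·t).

step 1 [1y] swap r/1=21/479: DF=(1 − 21/479·(0))/(1+21/479) = 479/500 ≈ 0.958000
step 2 [2y] swap r/1=727/18853: DF=(1 − 727/18853·(0.958000))/(1+727/18853) = 9273/10000 ≈ 0.927300

1 1 479/500
2 2 9273/10000
s(2y) = (1/(9273/10000) − 1)/(2) = 727/18546 ≈ 3.9200%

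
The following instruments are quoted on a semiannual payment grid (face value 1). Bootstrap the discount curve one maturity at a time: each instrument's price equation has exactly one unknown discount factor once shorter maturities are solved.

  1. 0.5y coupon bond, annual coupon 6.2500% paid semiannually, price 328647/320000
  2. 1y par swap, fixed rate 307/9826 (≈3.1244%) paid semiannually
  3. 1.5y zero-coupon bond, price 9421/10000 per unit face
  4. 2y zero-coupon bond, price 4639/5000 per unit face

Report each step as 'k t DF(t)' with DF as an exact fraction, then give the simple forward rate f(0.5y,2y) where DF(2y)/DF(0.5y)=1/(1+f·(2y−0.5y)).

step 1 [0.5y] bond c/2=1/32: DF=(328647/320000 − 1/32·(0))/(1+1/32) = 9959/10000 ≈ 0.995900
step 2 [1y] swap r/2=307/19652: DF=(1 − 307/19652·(0.995900))/(1+307/19652) = 9693/10000 ≈ 0.969300
step 3 [1.5y] zero: DF = P = 9421/10000 ≈ 0.942100
step 4 [2y] zero: DF = P = 4639/5000 ≈ 0.927800

1 1/2 9959/10000
2 1 9693/10000
3 3/2 9421/10000
4 2 4639/5000
f(0.5y,2y) = ((9959/10000)/(4639/5000) − 1)/(3/2) = 227/4639 ≈ 4.8933%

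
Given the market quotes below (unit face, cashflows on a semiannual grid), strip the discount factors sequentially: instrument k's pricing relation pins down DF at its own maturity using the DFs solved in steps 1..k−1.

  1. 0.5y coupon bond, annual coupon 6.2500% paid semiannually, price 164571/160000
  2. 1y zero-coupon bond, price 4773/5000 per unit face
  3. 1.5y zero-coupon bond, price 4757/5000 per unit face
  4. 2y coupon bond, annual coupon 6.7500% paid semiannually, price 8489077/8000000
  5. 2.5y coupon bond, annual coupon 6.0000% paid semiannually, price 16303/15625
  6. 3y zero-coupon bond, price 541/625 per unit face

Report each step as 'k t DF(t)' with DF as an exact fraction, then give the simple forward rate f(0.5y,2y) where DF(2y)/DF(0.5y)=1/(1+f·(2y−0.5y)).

step 1 [0.5y] bond c/2=1/32: DF=(164571/160000 − 1/32·(0))/(1+1/32) = 4987/5000 ≈ 0.997400
step 2 [1y] zero: DF = P = 4773/5000 ≈ 0.954600
step 3 [1.5y] zero: DF = P = 4757/5000 ≈ 0.951400
step 4 [2y] bond c/2=27/800: DF=(8489077/8000000 − 27/800·(0.997400+0.954600+0.951400))/(1+27/800) = 9317/10000 ≈ 0.931700
step 5 [2.5y] bond c/2=3/100: DF=(16303/15625 − 3/100·(0.997400+0.954600+0.951400+0.931700))/(1+3/100) = 9013/10000 ≈ 0.901300
step 6 [3y] zero: DF = P = 541/625 ≈ 0.865600

1 1/2 4987/5000
2 1 4773/5000
3 3/2 4757/5000
4 2 9317/10000
5 5/2 9013/10000
6 3 541/625
f(0.5y,2y) = ((4987/5000)/(9317/10000) − 1)/(3/2) = 438/9317 ≈ 4.7011%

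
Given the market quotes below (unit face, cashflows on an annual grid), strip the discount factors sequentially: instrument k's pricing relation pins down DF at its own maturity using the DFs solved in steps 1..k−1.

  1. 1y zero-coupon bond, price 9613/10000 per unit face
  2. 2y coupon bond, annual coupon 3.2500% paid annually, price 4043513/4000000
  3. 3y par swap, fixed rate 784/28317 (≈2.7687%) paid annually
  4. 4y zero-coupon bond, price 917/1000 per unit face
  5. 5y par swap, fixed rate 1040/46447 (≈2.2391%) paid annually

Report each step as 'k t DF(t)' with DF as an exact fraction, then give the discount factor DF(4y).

step 1 [1y] zero: DF = P = 9613/10000 ≈ 0.961300
step 2 [2y] bond c/1=13/400: DF=(4043513/4000000 − 13/400·(0.961300))/(1+13/400) = 593/625 ≈ 0.948800
step 3 [3y] swap r/1=784/28317: DF=(1 − 784/28317·(0.961300+0.948800))/(1+784/28317) = 576/625 ≈ 0.921600
step 4 [4y] zero: DF = P = 917/1000 ≈ 0.917000
step 5 [5y] swap r/1=1040/46447: DF=(1 − 1040/46447·(0.961300+0.948800+0.921600+0.917000))/(1+1040/46447) = 112/125 ≈ 0.896000

1 1 9613/10000
2 2 593/625
3 3 576/625
4 4 917/1000
5 5 112/125
DF(4y) = 917/1000 ≈ 0.917000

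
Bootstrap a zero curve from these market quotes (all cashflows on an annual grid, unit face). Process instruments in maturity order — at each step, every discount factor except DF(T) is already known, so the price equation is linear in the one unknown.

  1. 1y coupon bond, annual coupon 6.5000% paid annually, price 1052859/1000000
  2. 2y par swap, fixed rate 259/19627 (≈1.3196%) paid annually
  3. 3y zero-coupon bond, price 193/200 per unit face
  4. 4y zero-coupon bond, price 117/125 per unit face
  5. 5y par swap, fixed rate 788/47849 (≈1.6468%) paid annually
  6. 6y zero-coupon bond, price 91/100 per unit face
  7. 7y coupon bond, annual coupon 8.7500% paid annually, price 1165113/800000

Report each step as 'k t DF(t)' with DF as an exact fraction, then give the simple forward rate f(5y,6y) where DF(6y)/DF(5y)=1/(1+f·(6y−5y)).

step 1 [1y] bond c/1=13/200: DF=(1052859/1000000 − 13/200·(0))/(1+13/200) = 4943/5000 ≈ 0.988600
step 2 [2y] swap r/1=259/19627: DF=(1 − 259/19627·(0.988600))/(1+259/19627) = 9741/10000 ≈ 0.974100
step 3 [3y] zero: DF = P = 193/200 ≈ 0.965000
step 4 [4y] zero: DF = P = 117/125 ≈ 0.936000
step 5 [5y] swap r/1=788/47849: DF=(1 − 788/47849·(0.988600+0.974100+0.965000+0.936000))/(1+788/47849) = 2303/2500 ≈ 0.921200
step 6 [6y] zero: DF = P = 91/100 ≈ 0.910000
step 7 [7y] bond c/1=7/80: DF=(1165113/800000 − 7/80·(0.988600+0.974100+0.965000+0.936000+0.921200+0.910000))/(1+7/80) = 881/1000 ≈ 0.881000

1 1 4943/5000
2 2 9741/10000
3 3 193/200
4 4 117/125
5 5 2303/2500
6 6 91/100
7 7 881/1000
f(5y,6y) = ((2303/2500)/(91/100) − 1)/(1) = 4/325 ≈ 1.2308%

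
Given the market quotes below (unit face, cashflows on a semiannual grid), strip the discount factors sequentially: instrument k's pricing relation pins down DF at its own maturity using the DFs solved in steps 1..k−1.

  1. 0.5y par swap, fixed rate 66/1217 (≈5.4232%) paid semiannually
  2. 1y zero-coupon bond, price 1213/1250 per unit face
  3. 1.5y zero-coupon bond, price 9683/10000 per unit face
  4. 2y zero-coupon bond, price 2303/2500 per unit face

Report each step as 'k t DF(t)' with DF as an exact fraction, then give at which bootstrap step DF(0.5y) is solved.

1 1/2 1217/1250
2 1 1213/1250
3 3/2 9683/10000
4 2 2303/2500
DF(0.5y) is solved at step 1

step 1 [0.5y] swap r/2=33/1217: DF=(1 − 33/1217·(0))/(1+33/1217) = 1217/1250 ≈ 0.973600
step 2 [1y] zero: DF = P = 1213/1250 ≈ 0.970400
step 3 [1.5y] zero: DF = P = 9683/10000 ≈ 0.968300
step 4 [2y] zero: DF = P = 2303/2500 ≈ 0.921200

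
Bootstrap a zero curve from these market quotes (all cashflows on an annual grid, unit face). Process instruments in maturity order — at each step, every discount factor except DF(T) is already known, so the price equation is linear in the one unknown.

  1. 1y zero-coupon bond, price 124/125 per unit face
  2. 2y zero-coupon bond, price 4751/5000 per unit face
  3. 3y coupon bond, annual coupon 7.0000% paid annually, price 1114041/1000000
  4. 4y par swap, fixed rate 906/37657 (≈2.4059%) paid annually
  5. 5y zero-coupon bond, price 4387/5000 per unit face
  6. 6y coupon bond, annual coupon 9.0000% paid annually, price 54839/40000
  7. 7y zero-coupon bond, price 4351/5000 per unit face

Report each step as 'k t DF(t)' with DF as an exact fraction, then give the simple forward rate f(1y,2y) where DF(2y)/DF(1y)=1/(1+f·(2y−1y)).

step 1 [1y] zero: DF = P = 124/125 ≈ 0.992000
step 2 [2y] zero: DF = P = 4751/5000 ≈ 0.950200
step 3 [3y] bond c/1=7/100: DF=(1114041/1000000 − 7/100·(0.992000+0.950200))/(1+7/100) = 9141/10000 ≈ 0.914100
step 4 [4y] swap r/1=906/37657: DF=(1 − 906/37657·(0.992000+0.950200+0.914100))/(1+906/37657) = 4547/5000 ≈ 0.909400
step 5 [5y] zero: DF = P = 4387/5000 ≈ 0.877400
step 6 [6y] bond c/1=9/100: DF=(54839/40000 − 9/100·(0.992000+0.950200+0.914100+0.909400+0.877400))/(1+9/100) = 1093/1250 ≈ 0.874400
step 7 [7y] zero: DF = P = 4351/5000 ≈ 0.870200

1 1 124/125
2 2 4751/5000
3 3 9141/10000
4 4 4547/5000
5 5 4387/5000
6 6 1093/1250
7 7 4351/5000
f(1y,2y) = ((124/125)/(4751/5000) − 1)/(1) = 209/4751 ≈ 4.3991%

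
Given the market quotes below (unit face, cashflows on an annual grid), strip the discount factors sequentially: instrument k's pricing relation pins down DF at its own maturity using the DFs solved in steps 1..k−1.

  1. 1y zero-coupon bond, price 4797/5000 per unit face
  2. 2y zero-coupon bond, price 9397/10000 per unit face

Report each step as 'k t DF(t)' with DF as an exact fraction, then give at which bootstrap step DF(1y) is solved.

1 1 4797/5000
2 2 9397/10000
DF(1y) is solved at step 1

step 1 [1y] zero: DF = P = 4797/5000 ≈ 0.959400
step 2 [2y] zero: DF = P = 9397/10000 ≈ 0.939700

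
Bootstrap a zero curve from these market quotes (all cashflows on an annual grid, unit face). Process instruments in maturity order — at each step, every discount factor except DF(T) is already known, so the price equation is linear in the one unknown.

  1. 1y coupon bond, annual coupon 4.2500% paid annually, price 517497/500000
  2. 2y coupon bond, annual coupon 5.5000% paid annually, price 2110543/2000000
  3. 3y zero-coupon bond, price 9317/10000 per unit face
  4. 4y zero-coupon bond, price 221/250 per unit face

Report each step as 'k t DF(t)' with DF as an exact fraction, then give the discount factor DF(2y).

1 1 1241/1250
2 2 1897/2000
3 3 9317/10000
4 4 221/250
DF(2y) = 1897/2000 ≈ 0.948500

step 1 [1y] bond c/1=17/400: DF=(517497/500000 − 17/400·(0))/(1+17/400) = 1241/1250 ≈ 0.992800
step 2 [2y] bond c/1=11/200: DF=(2110543/2000000 − 11/200·(0.992800))/(1+11/200) = 1897/2000 ≈ 0.948500
step 3 [3y] zero: DF = P = 9317/10000 ≈ 0.931700
step 4 [4y] zero: DF = P = 221/250 ≈ 0.884000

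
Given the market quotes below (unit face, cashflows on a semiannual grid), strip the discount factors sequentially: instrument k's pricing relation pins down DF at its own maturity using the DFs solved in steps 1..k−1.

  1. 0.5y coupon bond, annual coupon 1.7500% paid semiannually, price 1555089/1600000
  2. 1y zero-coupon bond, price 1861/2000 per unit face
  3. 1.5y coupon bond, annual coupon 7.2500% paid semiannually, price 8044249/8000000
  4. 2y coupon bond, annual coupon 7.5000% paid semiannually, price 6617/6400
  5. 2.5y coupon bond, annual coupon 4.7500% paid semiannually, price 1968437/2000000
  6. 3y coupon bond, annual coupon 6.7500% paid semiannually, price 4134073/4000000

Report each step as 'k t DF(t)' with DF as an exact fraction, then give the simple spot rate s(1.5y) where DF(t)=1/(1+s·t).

1 1/2 1927/2000
2 1 1861/2000
3 3/2 9041/10000
4 2 4477/5000
5 5/2 8757/10000
6 3 4253/5000
s(1.5y) = (1/(9041/10000) − 1)/(3/2) = 1918/27123 ≈ 7.0715%

step 1 [0.5y] bond c/2=7/800: DF=(1555089/1600000 − 7/800·(0))/(1+7/800) = 1927/2000 ≈ 0.963500
step 2 [1y] zero: DF = P = 1861/2000 ≈ 0.930500
step 3 [1.5y] bond c/2=29/800: DF=(8044249/8000000 − 29/800·(0.963500+0.930500))/(1+29/800) = 9041/10000 ≈ 0.904100
step 4 [2y] bond c/2=3/80: DF=(6617/6400 − 3/80·(0.963500+0.930500+0.904100))/(1+3/80) = 4477/5000 ≈ 0.895400
step 5 [2.5y] bond c/2=19/800: DF=(1968437/2000000 − 19/800·(0.963500+0.930500+0.904100+0.895400))/(1+19/800) = 8757/10000 ≈ 0.875700
step 6 [3y] bond c/2=27/800: DF=(4134073/4000000 − 27/800·(0.963500+0.930500+0.904100+0.895400+0.875700))/(1+27/800) = 4253/5000 ≈ 0.850600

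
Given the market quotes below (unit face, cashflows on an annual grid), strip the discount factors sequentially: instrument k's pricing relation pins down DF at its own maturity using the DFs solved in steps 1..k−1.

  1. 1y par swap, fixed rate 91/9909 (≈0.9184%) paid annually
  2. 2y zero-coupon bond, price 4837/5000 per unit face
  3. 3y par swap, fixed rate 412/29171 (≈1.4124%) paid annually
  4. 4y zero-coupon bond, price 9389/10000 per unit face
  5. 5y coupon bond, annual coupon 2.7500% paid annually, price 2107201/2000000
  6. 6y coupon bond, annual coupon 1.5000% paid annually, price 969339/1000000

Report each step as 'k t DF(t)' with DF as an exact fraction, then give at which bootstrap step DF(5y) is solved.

1 1 9909/10000
2 2 4837/5000
3 3 2397/2500
4 4 9389/10000
5 5 4611/5000
6 6 2211/2500
DF(5y) is solved at step 5

step 1 [1y] swap r/1=91/9909: DF=(1 − 91/9909·(0))/(1+91/9909) = 9909/10000 ≈ 0.990900
step 2 [2y] zero: DF = P = 4837/5000 ≈ 0.967400
step 3 [3y] swap r/1=412/29171: DF=(1 − 412/29171·(0.990900+0.967400))/(1+412/29171) = 2397/2500 ≈ 0.958800
step 4 [4y] zero: DF = P = 9389/10000 ≈ 0.938900
step 5 [5y] bond c/1=11/400: DF=(2107201/2000000 − 11/400·(0.990900+0.967400+0.958800+0.938900))/(1+11/400) = 4611/5000 ≈ 0.922200
step 6 [6y] bond c/1=3/200: DF=(969339/1000000 − 3/200·(0.990900+0.967400+0.958800+0.938900+0.922200))/(1+3/200) = 2211/2500 ≈ 0.884400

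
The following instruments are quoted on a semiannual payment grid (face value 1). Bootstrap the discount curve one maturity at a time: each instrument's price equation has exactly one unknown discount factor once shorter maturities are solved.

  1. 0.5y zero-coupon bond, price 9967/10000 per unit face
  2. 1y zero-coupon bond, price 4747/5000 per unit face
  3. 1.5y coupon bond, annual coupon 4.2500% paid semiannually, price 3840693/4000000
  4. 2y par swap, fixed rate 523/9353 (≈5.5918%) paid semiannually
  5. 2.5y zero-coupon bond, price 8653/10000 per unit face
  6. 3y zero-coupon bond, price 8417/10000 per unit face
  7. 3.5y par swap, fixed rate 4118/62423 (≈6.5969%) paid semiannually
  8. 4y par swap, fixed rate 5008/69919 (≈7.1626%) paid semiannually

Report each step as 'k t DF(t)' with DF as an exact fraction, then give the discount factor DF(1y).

step 1 [0.5y] zero: DF = P = 9967/10000 ≈ 0.996700
step 2 [1y] zero: DF = P = 4747/5000 ≈ 0.949400
step 3 [1.5y] bond c/2=17/800: DF=(3840693/4000000 − 17/800·(0.996700+0.949400))/(1+17/800) = 8997/10000 ≈ 0.899700
step 4 [2y] swap r/2=523/18706: DF=(1 − 523/18706·(0.996700+0.949400+0.899700))/(1+523/18706) = 4477/5000 ≈ 0.895400
step 5 [2.5y] zero: DF = P = 8653/10000 ≈ 0.865300
step 6 [3y] zero: DF = P = 8417/10000 ≈ 0.841700
step 7 [3.5y] swap r/2=2059/62423: DF=(1 − 2059/62423·(0.996700+0.949400+0.899700+0.895400+0.865300+0.841700))/(1+2059/62423) = 7941/10000 ≈ 0.794100
step 8 [4y] swap r/2=2504/69919: DF=(1 − 2504/69919·(0.996700+0.949400+0.899700+0.895400+0.865300+0.841700+0.794100))/(1+2504/69919) = 937/1250 ≈ 0.749600

1 1/2 9967/10000
2 1 4747/5000
3 3/2 8997/10000
4 2 4477/5000
5 5/2 8653/10000
6 3 8417/10000
7 7/2 7941/10000
8 4 937/1250
DF(1y) = 4747/5000 ≈ 0.949400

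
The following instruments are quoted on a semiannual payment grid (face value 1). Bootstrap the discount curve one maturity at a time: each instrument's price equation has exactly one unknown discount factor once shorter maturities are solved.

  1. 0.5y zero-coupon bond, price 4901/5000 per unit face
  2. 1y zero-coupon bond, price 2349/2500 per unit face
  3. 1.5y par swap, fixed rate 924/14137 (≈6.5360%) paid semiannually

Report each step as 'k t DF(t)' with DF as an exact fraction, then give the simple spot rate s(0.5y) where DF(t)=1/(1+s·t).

step 1 [0.5y] zero: DF = P = 4901/5000 ≈ 0.980200
step 2 [1y] zero: DF = P = 2349/2500 ≈ 0.939600
step 3 [1.5y] swap r/2=462/14137: DF=(1 − 462/14137·(0.980200+0.939600))/(1+462/14137) = 2269/2500 ≈ 0.907600

1 1/2 4901/5000
2 1 2349/2500
3 3/2 2269/2500
s(0.5y) = (1/(4901/5000) − 1)/(1/2) = 198/4901 ≈ 4.0400%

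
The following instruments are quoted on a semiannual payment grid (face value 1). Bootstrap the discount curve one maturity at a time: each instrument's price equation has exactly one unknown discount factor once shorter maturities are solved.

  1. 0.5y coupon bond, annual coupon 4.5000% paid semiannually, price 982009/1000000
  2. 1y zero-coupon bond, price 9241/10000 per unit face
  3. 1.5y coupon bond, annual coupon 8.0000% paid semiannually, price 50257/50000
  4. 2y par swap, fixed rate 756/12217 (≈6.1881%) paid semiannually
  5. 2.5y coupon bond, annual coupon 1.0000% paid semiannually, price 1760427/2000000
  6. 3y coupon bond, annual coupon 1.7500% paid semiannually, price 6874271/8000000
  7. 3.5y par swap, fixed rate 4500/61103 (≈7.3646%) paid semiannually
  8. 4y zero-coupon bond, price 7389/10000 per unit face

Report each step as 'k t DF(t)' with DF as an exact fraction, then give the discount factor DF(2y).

step 1 [0.5y] bond c/2=9/400: DF=(982009/1000000 − 9/400·(0))/(1+9/400) = 2401/2500 ≈ 0.960400
step 2 [1y] zero: DF = P = 9241/10000 ≈ 0.924100
step 3 [1.5y] bond c/2=1/25: DF=(50257/50000 − 1/25·(0.960400+0.924100))/(1+1/25) = 447/500 ≈ 0.894000
step 4 [2y] swap r/2=378/12217: DF=(1 − 378/12217·(0.960400+0.924100+0.894000))/(1+378/12217) = 4433/5000 ≈ 0.886600
step 5 [2.5y] bond c/2=1/200: DF=(1760427/2000000 − 1/200·(0.960400+0.924100+0.894000+0.886600))/(1+1/200) = 536/625 ≈ 0.857600
step 6 [3y] bond c/2=7/800: DF=(6874271/8000000 − 7/800·(0.960400+0.924100+0.894000+0.886600+0.857600))/(1+7/800) = 4063/5000 ≈ 0.812600
step 7 [3.5y] swap r/2=2250/61103: DF=(1 − 2250/61103·(0.960400+0.924100+0.894000+0.886600+0.857600+0.812600))/(1+2250/61103) = 31/40 ≈ 0.775000
step 8 [4y] zero: DF = P = 7389/10000 ≈ 0.738900

1 1/2 2401/2500
2 1 9241/10000
3 3/2 447/500
4 2 4433/5000
5 5/2 536/625
6 3 4063/5000
7 7/2 31/40
8 4 7389/10000
DF(2y) = 4433/5000 ≈ 0.886600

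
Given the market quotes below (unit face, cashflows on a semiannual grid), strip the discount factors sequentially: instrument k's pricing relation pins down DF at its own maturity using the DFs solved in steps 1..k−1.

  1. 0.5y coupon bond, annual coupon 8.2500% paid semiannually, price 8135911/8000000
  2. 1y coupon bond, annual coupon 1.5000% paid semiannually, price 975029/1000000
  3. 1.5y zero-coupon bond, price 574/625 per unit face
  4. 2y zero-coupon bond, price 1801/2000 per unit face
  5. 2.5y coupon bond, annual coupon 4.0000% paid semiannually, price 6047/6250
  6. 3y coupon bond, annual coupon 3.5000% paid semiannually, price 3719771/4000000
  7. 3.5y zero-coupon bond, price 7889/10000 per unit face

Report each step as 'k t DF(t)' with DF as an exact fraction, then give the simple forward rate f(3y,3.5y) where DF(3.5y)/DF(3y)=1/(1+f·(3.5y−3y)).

step 1 [0.5y] bond c/2=33/800: DF=(8135911/8000000 − 33/800·(0))/(1+33/800) = 9767/10000 ≈ 0.976700
step 2 [1y] bond c/2=3/400: DF=(975029/1000000 − 3/400·(0.976700))/(1+3/400) = 1921/2000 ≈ 0.960500
step 3 [1.5y] zero: DF = P = 574/625 ≈ 0.918400
step 4 [2y] zero: DF = P = 1801/2000 ≈ 0.900500
step 5 [2.5y] bond c/2=1/50: DF=(6047/6250 − 1/50·(0.976700+0.960500+0.918400+0.900500))/(1+1/50) = 8749/10000 ≈ 0.874900
step 6 [3y] bond c/2=7/400: DF=(3719771/4000000 − 7/400·(0.976700+0.960500+0.918400+0.900500+0.874900))/(1+7/400) = 8343/10000 ≈ 0.834300
step 7 [3.5y] zero: DF = P = 7889/10000 ≈ 0.788900

1 1/2 9767/10000
2 1 1921/2000
3 3/2 574/625
4 2 1801/2000
5 5/2 8749/10000
6 3 8343/10000
7 7/2 7889/10000
f(3y,3.5y) = ((8343/10000)/(7889/10000) − 1)/(1/2) = 908/7889 ≈ 11.5097%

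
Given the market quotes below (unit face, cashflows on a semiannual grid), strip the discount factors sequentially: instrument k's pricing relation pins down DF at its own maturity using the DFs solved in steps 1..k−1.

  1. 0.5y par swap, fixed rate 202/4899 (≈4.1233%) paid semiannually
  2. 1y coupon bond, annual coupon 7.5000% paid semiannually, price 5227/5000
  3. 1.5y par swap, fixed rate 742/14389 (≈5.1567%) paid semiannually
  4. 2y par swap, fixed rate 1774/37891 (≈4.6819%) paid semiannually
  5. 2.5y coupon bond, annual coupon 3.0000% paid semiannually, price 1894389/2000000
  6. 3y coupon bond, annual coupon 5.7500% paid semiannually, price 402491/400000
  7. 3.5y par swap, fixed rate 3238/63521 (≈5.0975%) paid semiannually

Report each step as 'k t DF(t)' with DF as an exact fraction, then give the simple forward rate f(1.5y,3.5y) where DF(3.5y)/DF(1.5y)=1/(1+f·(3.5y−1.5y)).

1 1/2 4899/5000
2 1 4861/5000
3 3/2 4629/5000
4 2 9113/10000
5 5/2 2193/2500
6 3 8477/10000
7 7/2 8381/10000
f(1.5y,3.5y) = ((4629/5000)/(8381/10000) − 1)/(2) = 877/16762 ≈ 5.2321%

step 1 [0.5y] swap r/2=101/4899: DF=(1 − 101/4899·(0))/(1+101/4899) = 4899/5000 ≈ 0.979800
step 2 [1y] bond c/2=3/80: DF=(5227/5000 − 3/80·(0.979800))/(1+3/80) = 4861/5000 ≈ 0.972200
step 3 [1.5y] swap r/2=371/14389: DF=(1 − 371/14389·(0.979800+0.972200))/(1+371/14389) = 4629/5000 ≈ 0.925800
step 4 [2y] swap r/2=887/37891: DF=(1 − 887/37891·(0.979800+0.972200+0.925800))/(1+887/37891) = 9113/10000 ≈ 0.911300
step 5 [2.5y] bond c/2=3/200: DF=(1894389/2000000 − 3/200·(0.979800+0.972200+0.925800+0.911300))/(1+3/200) = 2193/2500 ≈ 0.877200
step 6 [3y] bond c/2=23/800: DF=(402491/400000 − 23/800·(0.979800+0.972200+0.925800+0.911300+0.877200))/(1+23/800) = 8477/10000 ≈ 0.847700
step 7 [3.5y] swap r/2=1619/63521: DF=(1 − 1619/63521·(0.979800+0.972200+0.925800+0.911300+0.877200+0.847700))/(1+1619/63521) = 8381/10000 ≈ 0.838100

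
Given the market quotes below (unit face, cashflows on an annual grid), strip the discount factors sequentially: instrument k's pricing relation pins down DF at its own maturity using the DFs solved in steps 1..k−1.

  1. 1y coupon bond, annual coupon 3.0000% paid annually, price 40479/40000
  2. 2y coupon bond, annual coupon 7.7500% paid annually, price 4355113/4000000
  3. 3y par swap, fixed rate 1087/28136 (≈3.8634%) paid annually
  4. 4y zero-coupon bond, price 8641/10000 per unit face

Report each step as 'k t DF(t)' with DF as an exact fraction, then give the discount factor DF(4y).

step 1 [1y] bond c/1=3/100: DF=(40479/40000 − 3/100·(0))/(1+3/100) = 393/400 ≈ 0.982500
step 2 [2y] bond c/1=31/400: DF=(4355113/4000000 − 31/400·(0.982500))/(1+31/400) = 4699/5000 ≈ 0.939800
step 3 [3y] swap r/1=1087/28136: DF=(1 − 1087/28136·(0.982500+0.939800))/(1+1087/28136) = 8913/10000 ≈ 0.891300
step 4 [4y] zero: DF = P = 8641/10000 ≈ 0.864100

1 1 393/400
2 2 4699/5000
3 3 8913/10000
4 4 8641/10000
DF(4y) = 8641/10000 ≈ 0.864100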